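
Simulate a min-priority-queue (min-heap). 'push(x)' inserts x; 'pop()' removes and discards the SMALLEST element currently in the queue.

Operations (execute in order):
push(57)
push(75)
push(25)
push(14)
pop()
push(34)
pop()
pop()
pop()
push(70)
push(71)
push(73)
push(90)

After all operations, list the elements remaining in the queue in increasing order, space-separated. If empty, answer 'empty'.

Answer: 70 71 73 75 90

Derivation:
push(57): heap contents = [57]
push(75): heap contents = [57, 75]
push(25): heap contents = [25, 57, 75]
push(14): heap contents = [14, 25, 57, 75]
pop() → 14: heap contents = [25, 57, 75]
push(34): heap contents = [25, 34, 57, 75]
pop() → 25: heap contents = [34, 57, 75]
pop() → 34: heap contents = [57, 75]
pop() → 57: heap contents = [75]
push(70): heap contents = [70, 75]
push(71): heap contents = [70, 71, 75]
push(73): heap contents = [70, 71, 73, 75]
push(90): heap contents = [70, 71, 73, 75, 90]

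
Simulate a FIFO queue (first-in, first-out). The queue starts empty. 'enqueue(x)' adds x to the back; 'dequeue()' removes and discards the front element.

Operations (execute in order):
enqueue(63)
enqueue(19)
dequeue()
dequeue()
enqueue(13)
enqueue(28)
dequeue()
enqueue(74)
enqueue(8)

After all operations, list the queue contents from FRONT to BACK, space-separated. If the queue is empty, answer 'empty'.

Answer: 28 74 8

Derivation:
enqueue(63): [63]
enqueue(19): [63, 19]
dequeue(): [19]
dequeue(): []
enqueue(13): [13]
enqueue(28): [13, 28]
dequeue(): [28]
enqueue(74): [28, 74]
enqueue(8): [28, 74, 8]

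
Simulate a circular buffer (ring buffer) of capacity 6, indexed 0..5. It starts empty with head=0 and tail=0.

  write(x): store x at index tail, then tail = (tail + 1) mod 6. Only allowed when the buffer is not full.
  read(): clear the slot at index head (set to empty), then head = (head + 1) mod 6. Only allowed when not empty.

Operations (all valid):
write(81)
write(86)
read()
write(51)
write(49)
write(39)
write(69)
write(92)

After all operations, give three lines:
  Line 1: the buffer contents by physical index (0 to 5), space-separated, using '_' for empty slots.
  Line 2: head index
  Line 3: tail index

Answer: 92 86 51 49 39 69
1
1

Derivation:
write(81): buf=[81 _ _ _ _ _], head=0, tail=1, size=1
write(86): buf=[81 86 _ _ _ _], head=0, tail=2, size=2
read(): buf=[_ 86 _ _ _ _], head=1, tail=2, size=1
write(51): buf=[_ 86 51 _ _ _], head=1, tail=3, size=2
write(49): buf=[_ 86 51 49 _ _], head=1, tail=4, size=3
write(39): buf=[_ 86 51 49 39 _], head=1, tail=5, size=4
write(69): buf=[_ 86 51 49 39 69], head=1, tail=0, size=5
write(92): buf=[92 86 51 49 39 69], head=1, tail=1, size=6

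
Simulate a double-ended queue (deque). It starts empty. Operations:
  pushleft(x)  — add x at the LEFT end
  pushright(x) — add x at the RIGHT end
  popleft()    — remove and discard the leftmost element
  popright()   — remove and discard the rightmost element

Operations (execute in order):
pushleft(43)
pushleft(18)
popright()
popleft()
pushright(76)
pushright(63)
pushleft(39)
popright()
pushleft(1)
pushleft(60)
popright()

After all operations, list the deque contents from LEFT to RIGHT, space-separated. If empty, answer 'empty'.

Answer: 60 1 39

Derivation:
pushleft(43): [43]
pushleft(18): [18, 43]
popright(): [18]
popleft(): []
pushright(76): [76]
pushright(63): [76, 63]
pushleft(39): [39, 76, 63]
popright(): [39, 76]
pushleft(1): [1, 39, 76]
pushleft(60): [60, 1, 39, 76]
popright(): [60, 1, 39]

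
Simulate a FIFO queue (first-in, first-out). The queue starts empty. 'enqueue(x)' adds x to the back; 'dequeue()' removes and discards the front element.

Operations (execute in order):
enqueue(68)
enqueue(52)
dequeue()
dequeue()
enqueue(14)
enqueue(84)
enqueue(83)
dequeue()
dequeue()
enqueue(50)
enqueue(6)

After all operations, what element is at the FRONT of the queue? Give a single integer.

enqueue(68): queue = [68]
enqueue(52): queue = [68, 52]
dequeue(): queue = [52]
dequeue(): queue = []
enqueue(14): queue = [14]
enqueue(84): queue = [14, 84]
enqueue(83): queue = [14, 84, 83]
dequeue(): queue = [84, 83]
dequeue(): queue = [83]
enqueue(50): queue = [83, 50]
enqueue(6): queue = [83, 50, 6]

Answer: 83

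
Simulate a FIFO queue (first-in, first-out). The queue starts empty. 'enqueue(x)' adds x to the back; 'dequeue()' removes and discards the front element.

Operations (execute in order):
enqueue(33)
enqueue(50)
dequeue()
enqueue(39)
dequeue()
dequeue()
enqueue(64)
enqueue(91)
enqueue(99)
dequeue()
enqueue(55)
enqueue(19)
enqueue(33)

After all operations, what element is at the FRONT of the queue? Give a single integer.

enqueue(33): queue = [33]
enqueue(50): queue = [33, 50]
dequeue(): queue = [50]
enqueue(39): queue = [50, 39]
dequeue(): queue = [39]
dequeue(): queue = []
enqueue(64): queue = [64]
enqueue(91): queue = [64, 91]
enqueue(99): queue = [64, 91, 99]
dequeue(): queue = [91, 99]
enqueue(55): queue = [91, 99, 55]
enqueue(19): queue = [91, 99, 55, 19]
enqueue(33): queue = [91, 99, 55, 19, 33]

Answer: 91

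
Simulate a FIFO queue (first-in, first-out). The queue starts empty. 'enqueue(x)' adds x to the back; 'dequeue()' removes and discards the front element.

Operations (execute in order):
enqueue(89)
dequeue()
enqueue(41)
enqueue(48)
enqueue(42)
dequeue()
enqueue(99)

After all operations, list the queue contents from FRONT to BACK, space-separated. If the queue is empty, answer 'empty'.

Answer: 48 42 99

Derivation:
enqueue(89): [89]
dequeue(): []
enqueue(41): [41]
enqueue(48): [41, 48]
enqueue(42): [41, 48, 42]
dequeue(): [48, 42]
enqueue(99): [48, 42, 99]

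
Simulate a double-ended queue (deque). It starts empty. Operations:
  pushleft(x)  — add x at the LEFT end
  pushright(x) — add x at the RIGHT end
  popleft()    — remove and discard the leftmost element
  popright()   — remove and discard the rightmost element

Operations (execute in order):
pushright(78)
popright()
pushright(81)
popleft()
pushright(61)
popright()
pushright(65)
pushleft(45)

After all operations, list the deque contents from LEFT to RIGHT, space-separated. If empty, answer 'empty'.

Answer: 45 65

Derivation:
pushright(78): [78]
popright(): []
pushright(81): [81]
popleft(): []
pushright(61): [61]
popright(): []
pushright(65): [65]
pushleft(45): [45, 65]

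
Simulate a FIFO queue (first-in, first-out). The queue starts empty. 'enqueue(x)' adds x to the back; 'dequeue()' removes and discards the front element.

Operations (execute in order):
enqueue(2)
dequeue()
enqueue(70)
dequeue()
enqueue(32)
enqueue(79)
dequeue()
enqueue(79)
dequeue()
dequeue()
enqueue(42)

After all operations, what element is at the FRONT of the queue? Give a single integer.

enqueue(2): queue = [2]
dequeue(): queue = []
enqueue(70): queue = [70]
dequeue(): queue = []
enqueue(32): queue = [32]
enqueue(79): queue = [32, 79]
dequeue(): queue = [79]
enqueue(79): queue = [79, 79]
dequeue(): queue = [79]
dequeue(): queue = []
enqueue(42): queue = [42]

Answer: 42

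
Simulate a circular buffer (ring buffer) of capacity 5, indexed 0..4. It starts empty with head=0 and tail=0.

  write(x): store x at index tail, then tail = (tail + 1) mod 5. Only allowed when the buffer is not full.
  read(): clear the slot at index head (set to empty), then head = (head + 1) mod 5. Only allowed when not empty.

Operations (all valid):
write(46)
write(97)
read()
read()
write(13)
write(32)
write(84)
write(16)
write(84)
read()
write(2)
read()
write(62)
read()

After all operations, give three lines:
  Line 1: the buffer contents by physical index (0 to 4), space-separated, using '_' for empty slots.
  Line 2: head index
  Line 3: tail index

write(46): buf=[46 _ _ _ _], head=0, tail=1, size=1
write(97): buf=[46 97 _ _ _], head=0, tail=2, size=2
read(): buf=[_ 97 _ _ _], head=1, tail=2, size=1
read(): buf=[_ _ _ _ _], head=2, tail=2, size=0
write(13): buf=[_ _ 13 _ _], head=2, tail=3, size=1
write(32): buf=[_ _ 13 32 _], head=2, tail=4, size=2
write(84): buf=[_ _ 13 32 84], head=2, tail=0, size=3
write(16): buf=[16 _ 13 32 84], head=2, tail=1, size=4
write(84): buf=[16 84 13 32 84], head=2, tail=2, size=5
read(): buf=[16 84 _ 32 84], head=3, tail=2, size=4
write(2): buf=[16 84 2 32 84], head=3, tail=3, size=5
read(): buf=[16 84 2 _ 84], head=4, tail=3, size=4
write(62): buf=[16 84 2 62 84], head=4, tail=4, size=5
read(): buf=[16 84 2 62 _], head=0, tail=4, size=4

Answer: 16 84 2 62 _
0
4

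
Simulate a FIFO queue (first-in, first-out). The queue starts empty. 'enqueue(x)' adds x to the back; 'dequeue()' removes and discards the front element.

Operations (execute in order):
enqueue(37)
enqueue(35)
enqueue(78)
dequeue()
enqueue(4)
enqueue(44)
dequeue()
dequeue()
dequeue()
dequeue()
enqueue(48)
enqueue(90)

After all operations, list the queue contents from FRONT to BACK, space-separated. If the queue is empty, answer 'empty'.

Answer: 48 90

Derivation:
enqueue(37): [37]
enqueue(35): [37, 35]
enqueue(78): [37, 35, 78]
dequeue(): [35, 78]
enqueue(4): [35, 78, 4]
enqueue(44): [35, 78, 4, 44]
dequeue(): [78, 4, 44]
dequeue(): [4, 44]
dequeue(): [44]
dequeue(): []
enqueue(48): [48]
enqueue(90): [48, 90]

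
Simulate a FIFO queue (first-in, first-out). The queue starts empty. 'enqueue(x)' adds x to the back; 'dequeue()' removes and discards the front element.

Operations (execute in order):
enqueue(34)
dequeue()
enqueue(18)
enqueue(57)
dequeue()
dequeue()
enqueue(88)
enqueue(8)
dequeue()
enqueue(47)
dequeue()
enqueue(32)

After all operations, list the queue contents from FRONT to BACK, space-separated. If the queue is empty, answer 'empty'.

enqueue(34): [34]
dequeue(): []
enqueue(18): [18]
enqueue(57): [18, 57]
dequeue(): [57]
dequeue(): []
enqueue(88): [88]
enqueue(8): [88, 8]
dequeue(): [8]
enqueue(47): [8, 47]
dequeue(): [47]
enqueue(32): [47, 32]

Answer: 47 32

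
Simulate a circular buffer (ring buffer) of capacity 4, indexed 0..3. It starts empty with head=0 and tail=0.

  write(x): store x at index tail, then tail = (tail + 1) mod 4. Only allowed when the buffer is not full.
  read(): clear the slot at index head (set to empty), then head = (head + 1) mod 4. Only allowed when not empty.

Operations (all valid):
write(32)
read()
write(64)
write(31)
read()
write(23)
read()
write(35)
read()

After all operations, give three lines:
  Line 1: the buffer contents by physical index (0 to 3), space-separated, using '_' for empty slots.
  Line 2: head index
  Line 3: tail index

write(32): buf=[32 _ _ _], head=0, tail=1, size=1
read(): buf=[_ _ _ _], head=1, tail=1, size=0
write(64): buf=[_ 64 _ _], head=1, tail=2, size=1
write(31): buf=[_ 64 31 _], head=1, tail=3, size=2
read(): buf=[_ _ 31 _], head=2, tail=3, size=1
write(23): buf=[_ _ 31 23], head=2, tail=0, size=2
read(): buf=[_ _ _ 23], head=3, tail=0, size=1
write(35): buf=[35 _ _ 23], head=3, tail=1, size=2
read(): buf=[35 _ _ _], head=0, tail=1, size=1

Answer: 35 _ _ _
0
1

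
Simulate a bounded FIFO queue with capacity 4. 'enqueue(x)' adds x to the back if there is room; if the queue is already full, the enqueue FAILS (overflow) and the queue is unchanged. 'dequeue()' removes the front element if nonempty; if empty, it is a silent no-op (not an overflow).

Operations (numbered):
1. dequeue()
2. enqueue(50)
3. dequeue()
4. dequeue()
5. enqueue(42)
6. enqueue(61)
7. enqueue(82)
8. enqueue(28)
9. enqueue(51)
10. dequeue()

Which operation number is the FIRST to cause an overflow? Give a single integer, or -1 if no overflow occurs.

Answer: 9

Derivation:
1. dequeue(): empty, no-op, size=0
2. enqueue(50): size=1
3. dequeue(): size=0
4. dequeue(): empty, no-op, size=0
5. enqueue(42): size=1
6. enqueue(61): size=2
7. enqueue(82): size=3
8. enqueue(28): size=4
9. enqueue(51): size=4=cap → OVERFLOW (fail)
10. dequeue(): size=3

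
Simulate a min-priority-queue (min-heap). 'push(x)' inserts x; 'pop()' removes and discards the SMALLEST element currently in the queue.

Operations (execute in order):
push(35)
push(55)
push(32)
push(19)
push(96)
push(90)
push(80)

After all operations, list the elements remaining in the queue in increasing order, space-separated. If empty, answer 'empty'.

push(35): heap contents = [35]
push(55): heap contents = [35, 55]
push(32): heap contents = [32, 35, 55]
push(19): heap contents = [19, 32, 35, 55]
push(96): heap contents = [19, 32, 35, 55, 96]
push(90): heap contents = [19, 32, 35, 55, 90, 96]
push(80): heap contents = [19, 32, 35, 55, 80, 90, 96]

Answer: 19 32 35 55 80 90 96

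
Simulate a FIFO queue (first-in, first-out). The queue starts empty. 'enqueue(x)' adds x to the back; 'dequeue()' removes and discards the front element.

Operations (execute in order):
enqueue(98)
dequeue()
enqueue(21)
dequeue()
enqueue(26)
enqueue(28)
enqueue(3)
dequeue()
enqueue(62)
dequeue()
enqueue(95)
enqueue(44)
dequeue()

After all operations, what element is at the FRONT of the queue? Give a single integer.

enqueue(98): queue = [98]
dequeue(): queue = []
enqueue(21): queue = [21]
dequeue(): queue = []
enqueue(26): queue = [26]
enqueue(28): queue = [26, 28]
enqueue(3): queue = [26, 28, 3]
dequeue(): queue = [28, 3]
enqueue(62): queue = [28, 3, 62]
dequeue(): queue = [3, 62]
enqueue(95): queue = [3, 62, 95]
enqueue(44): queue = [3, 62, 95, 44]
dequeue(): queue = [62, 95, 44]

Answer: 62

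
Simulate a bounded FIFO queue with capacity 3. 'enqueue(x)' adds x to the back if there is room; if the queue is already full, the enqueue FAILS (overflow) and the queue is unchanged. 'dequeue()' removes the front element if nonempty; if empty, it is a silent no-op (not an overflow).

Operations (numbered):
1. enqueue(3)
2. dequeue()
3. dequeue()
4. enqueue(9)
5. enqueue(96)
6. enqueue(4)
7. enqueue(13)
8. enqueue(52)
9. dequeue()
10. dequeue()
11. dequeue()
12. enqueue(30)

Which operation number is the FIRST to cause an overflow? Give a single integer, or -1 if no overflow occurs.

1. enqueue(3): size=1
2. dequeue(): size=0
3. dequeue(): empty, no-op, size=0
4. enqueue(9): size=1
5. enqueue(96): size=2
6. enqueue(4): size=3
7. enqueue(13): size=3=cap → OVERFLOW (fail)
8. enqueue(52): size=3=cap → OVERFLOW (fail)
9. dequeue(): size=2
10. dequeue(): size=1
11. dequeue(): size=0
12. enqueue(30): size=1

Answer: 7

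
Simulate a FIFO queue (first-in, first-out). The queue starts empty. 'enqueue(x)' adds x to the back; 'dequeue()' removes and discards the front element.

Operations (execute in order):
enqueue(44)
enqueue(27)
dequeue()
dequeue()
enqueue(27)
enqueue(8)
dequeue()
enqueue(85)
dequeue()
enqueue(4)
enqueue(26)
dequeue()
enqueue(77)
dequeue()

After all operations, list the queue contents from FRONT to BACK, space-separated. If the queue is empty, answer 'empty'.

enqueue(44): [44]
enqueue(27): [44, 27]
dequeue(): [27]
dequeue(): []
enqueue(27): [27]
enqueue(8): [27, 8]
dequeue(): [8]
enqueue(85): [8, 85]
dequeue(): [85]
enqueue(4): [85, 4]
enqueue(26): [85, 4, 26]
dequeue(): [4, 26]
enqueue(77): [4, 26, 77]
dequeue(): [26, 77]

Answer: 26 77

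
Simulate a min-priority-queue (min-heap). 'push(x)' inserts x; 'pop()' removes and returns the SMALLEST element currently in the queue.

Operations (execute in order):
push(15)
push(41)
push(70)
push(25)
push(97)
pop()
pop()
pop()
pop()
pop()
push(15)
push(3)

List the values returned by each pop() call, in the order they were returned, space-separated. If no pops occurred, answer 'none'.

Answer: 15 25 41 70 97

Derivation:
push(15): heap contents = [15]
push(41): heap contents = [15, 41]
push(70): heap contents = [15, 41, 70]
push(25): heap contents = [15, 25, 41, 70]
push(97): heap contents = [15, 25, 41, 70, 97]
pop() → 15: heap contents = [25, 41, 70, 97]
pop() → 25: heap contents = [41, 70, 97]
pop() → 41: heap contents = [70, 97]
pop() → 70: heap contents = [97]
pop() → 97: heap contents = []
push(15): heap contents = [15]
push(3): heap contents = [3, 15]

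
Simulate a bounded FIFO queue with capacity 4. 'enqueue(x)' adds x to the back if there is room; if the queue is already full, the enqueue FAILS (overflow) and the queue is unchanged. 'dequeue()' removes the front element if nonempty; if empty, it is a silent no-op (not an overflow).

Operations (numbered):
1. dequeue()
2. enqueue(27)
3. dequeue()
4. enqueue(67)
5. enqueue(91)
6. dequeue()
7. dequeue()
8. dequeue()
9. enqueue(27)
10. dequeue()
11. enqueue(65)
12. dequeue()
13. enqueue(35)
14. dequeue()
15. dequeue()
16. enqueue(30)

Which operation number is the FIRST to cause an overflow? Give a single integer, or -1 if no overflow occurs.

1. dequeue(): empty, no-op, size=0
2. enqueue(27): size=1
3. dequeue(): size=0
4. enqueue(67): size=1
5. enqueue(91): size=2
6. dequeue(): size=1
7. dequeue(): size=0
8. dequeue(): empty, no-op, size=0
9. enqueue(27): size=1
10. dequeue(): size=0
11. enqueue(65): size=1
12. dequeue(): size=0
13. enqueue(35): size=1
14. dequeue(): size=0
15. dequeue(): empty, no-op, size=0
16. enqueue(30): size=1

Answer: -1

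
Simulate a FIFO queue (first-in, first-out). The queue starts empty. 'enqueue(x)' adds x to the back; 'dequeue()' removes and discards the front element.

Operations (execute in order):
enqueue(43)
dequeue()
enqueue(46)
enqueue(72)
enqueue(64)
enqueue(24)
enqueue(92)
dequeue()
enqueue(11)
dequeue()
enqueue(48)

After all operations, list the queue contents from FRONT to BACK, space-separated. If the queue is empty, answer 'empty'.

Answer: 64 24 92 11 48

Derivation:
enqueue(43): [43]
dequeue(): []
enqueue(46): [46]
enqueue(72): [46, 72]
enqueue(64): [46, 72, 64]
enqueue(24): [46, 72, 64, 24]
enqueue(92): [46, 72, 64, 24, 92]
dequeue(): [72, 64, 24, 92]
enqueue(11): [72, 64, 24, 92, 11]
dequeue(): [64, 24, 92, 11]
enqueue(48): [64, 24, 92, 11, 48]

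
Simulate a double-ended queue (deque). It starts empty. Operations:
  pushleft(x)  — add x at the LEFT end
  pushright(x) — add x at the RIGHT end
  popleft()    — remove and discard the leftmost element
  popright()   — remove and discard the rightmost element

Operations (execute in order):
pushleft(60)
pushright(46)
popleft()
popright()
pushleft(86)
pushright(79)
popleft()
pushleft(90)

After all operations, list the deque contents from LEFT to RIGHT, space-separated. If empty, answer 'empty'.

Answer: 90 79

Derivation:
pushleft(60): [60]
pushright(46): [60, 46]
popleft(): [46]
popright(): []
pushleft(86): [86]
pushright(79): [86, 79]
popleft(): [79]
pushleft(90): [90, 79]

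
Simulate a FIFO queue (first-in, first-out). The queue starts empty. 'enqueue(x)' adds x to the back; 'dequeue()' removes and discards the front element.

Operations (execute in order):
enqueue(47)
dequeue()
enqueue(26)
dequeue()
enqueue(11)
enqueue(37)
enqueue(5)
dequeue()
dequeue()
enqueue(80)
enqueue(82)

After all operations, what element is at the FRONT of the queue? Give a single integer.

Answer: 5

Derivation:
enqueue(47): queue = [47]
dequeue(): queue = []
enqueue(26): queue = [26]
dequeue(): queue = []
enqueue(11): queue = [11]
enqueue(37): queue = [11, 37]
enqueue(5): queue = [11, 37, 5]
dequeue(): queue = [37, 5]
dequeue(): queue = [5]
enqueue(80): queue = [5, 80]
enqueue(82): queue = [5, 80, 82]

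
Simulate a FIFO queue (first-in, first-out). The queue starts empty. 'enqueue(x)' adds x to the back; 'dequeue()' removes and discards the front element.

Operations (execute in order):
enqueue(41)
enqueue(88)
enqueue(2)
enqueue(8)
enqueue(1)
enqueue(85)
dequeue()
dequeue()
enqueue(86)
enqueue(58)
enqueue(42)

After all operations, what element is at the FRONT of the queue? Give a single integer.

enqueue(41): queue = [41]
enqueue(88): queue = [41, 88]
enqueue(2): queue = [41, 88, 2]
enqueue(8): queue = [41, 88, 2, 8]
enqueue(1): queue = [41, 88, 2, 8, 1]
enqueue(85): queue = [41, 88, 2, 8, 1, 85]
dequeue(): queue = [88, 2, 8, 1, 85]
dequeue(): queue = [2, 8, 1, 85]
enqueue(86): queue = [2, 8, 1, 85, 86]
enqueue(58): queue = [2, 8, 1, 85, 86, 58]
enqueue(42): queue = [2, 8, 1, 85, 86, 58, 42]

Answer: 2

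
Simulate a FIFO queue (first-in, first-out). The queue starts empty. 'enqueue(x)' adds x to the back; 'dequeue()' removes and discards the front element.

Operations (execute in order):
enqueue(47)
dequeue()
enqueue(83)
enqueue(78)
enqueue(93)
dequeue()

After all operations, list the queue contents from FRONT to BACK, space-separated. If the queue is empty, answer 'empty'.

Answer: 78 93

Derivation:
enqueue(47): [47]
dequeue(): []
enqueue(83): [83]
enqueue(78): [83, 78]
enqueue(93): [83, 78, 93]
dequeue(): [78, 93]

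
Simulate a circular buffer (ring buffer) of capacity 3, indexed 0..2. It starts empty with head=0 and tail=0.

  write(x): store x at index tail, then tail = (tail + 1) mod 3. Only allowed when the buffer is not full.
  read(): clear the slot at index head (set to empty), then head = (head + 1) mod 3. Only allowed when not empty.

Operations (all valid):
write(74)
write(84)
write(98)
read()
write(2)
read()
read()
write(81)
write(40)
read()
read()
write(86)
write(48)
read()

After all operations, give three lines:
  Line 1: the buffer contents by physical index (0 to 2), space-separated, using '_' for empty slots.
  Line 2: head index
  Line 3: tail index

Answer: 86 48 _
0
2

Derivation:
write(74): buf=[74 _ _], head=0, tail=1, size=1
write(84): buf=[74 84 _], head=0, tail=2, size=2
write(98): buf=[74 84 98], head=0, tail=0, size=3
read(): buf=[_ 84 98], head=1, tail=0, size=2
write(2): buf=[2 84 98], head=1, tail=1, size=3
read(): buf=[2 _ 98], head=2, tail=1, size=2
read(): buf=[2 _ _], head=0, tail=1, size=1
write(81): buf=[2 81 _], head=0, tail=2, size=2
write(40): buf=[2 81 40], head=0, tail=0, size=3
read(): buf=[_ 81 40], head=1, tail=0, size=2
read(): buf=[_ _ 40], head=2, tail=0, size=1
write(86): buf=[86 _ 40], head=2, tail=1, size=2
write(48): buf=[86 48 40], head=2, tail=2, size=3
read(): buf=[86 48 _], head=0, tail=2, size=2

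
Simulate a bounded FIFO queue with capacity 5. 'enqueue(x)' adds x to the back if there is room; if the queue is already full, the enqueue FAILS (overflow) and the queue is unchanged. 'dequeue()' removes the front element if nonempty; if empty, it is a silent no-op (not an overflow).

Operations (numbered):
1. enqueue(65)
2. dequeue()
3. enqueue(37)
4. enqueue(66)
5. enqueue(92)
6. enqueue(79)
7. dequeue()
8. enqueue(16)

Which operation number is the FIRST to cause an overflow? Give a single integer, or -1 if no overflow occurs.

Answer: -1

Derivation:
1. enqueue(65): size=1
2. dequeue(): size=0
3. enqueue(37): size=1
4. enqueue(66): size=2
5. enqueue(92): size=3
6. enqueue(79): size=4
7. dequeue(): size=3
8. enqueue(16): size=4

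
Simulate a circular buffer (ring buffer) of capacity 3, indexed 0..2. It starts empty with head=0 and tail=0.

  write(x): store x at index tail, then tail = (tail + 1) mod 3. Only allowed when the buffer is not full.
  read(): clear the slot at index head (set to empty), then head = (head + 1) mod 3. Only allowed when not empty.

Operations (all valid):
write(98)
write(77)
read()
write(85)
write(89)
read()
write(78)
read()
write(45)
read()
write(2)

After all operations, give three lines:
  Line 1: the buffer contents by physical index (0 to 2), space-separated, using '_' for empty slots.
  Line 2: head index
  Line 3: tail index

Answer: 2 78 45
1
1

Derivation:
write(98): buf=[98 _ _], head=0, tail=1, size=1
write(77): buf=[98 77 _], head=0, tail=2, size=2
read(): buf=[_ 77 _], head=1, tail=2, size=1
write(85): buf=[_ 77 85], head=1, tail=0, size=2
write(89): buf=[89 77 85], head=1, tail=1, size=3
read(): buf=[89 _ 85], head=2, tail=1, size=2
write(78): buf=[89 78 85], head=2, tail=2, size=3
read(): buf=[89 78 _], head=0, tail=2, size=2
write(45): buf=[89 78 45], head=0, tail=0, size=3
read(): buf=[_ 78 45], head=1, tail=0, size=2
write(2): buf=[2 78 45], head=1, tail=1, size=3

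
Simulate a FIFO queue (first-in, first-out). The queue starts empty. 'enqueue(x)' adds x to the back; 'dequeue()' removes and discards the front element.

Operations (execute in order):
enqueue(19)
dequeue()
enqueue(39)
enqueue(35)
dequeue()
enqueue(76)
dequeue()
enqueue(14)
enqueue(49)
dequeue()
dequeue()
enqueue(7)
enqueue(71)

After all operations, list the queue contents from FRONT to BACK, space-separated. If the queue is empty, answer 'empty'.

enqueue(19): [19]
dequeue(): []
enqueue(39): [39]
enqueue(35): [39, 35]
dequeue(): [35]
enqueue(76): [35, 76]
dequeue(): [76]
enqueue(14): [76, 14]
enqueue(49): [76, 14, 49]
dequeue(): [14, 49]
dequeue(): [49]
enqueue(7): [49, 7]
enqueue(71): [49, 7, 71]

Answer: 49 7 71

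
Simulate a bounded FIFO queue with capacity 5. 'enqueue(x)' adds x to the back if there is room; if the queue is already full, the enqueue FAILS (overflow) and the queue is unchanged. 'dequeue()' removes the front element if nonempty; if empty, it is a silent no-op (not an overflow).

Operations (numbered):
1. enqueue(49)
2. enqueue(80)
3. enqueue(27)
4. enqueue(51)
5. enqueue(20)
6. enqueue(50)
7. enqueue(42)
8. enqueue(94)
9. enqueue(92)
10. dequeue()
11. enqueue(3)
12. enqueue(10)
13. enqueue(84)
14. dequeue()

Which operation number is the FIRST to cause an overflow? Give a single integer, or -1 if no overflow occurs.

Answer: 6

Derivation:
1. enqueue(49): size=1
2. enqueue(80): size=2
3. enqueue(27): size=3
4. enqueue(51): size=4
5. enqueue(20): size=5
6. enqueue(50): size=5=cap → OVERFLOW (fail)
7. enqueue(42): size=5=cap → OVERFLOW (fail)
8. enqueue(94): size=5=cap → OVERFLOW (fail)
9. enqueue(92): size=5=cap → OVERFLOW (fail)
10. dequeue(): size=4
11. enqueue(3): size=5
12. enqueue(10): size=5=cap → OVERFLOW (fail)
13. enqueue(84): size=5=cap → OVERFLOW (fail)
14. dequeue(): size=4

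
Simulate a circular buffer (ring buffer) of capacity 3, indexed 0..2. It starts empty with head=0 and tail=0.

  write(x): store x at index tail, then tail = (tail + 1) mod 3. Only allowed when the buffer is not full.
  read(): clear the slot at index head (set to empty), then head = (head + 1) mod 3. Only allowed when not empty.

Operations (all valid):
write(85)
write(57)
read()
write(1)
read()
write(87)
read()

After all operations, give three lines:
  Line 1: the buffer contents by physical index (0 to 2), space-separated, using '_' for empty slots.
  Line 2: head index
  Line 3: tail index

Answer: 87 _ _
0
1

Derivation:
write(85): buf=[85 _ _], head=0, tail=1, size=1
write(57): buf=[85 57 _], head=0, tail=2, size=2
read(): buf=[_ 57 _], head=1, tail=2, size=1
write(1): buf=[_ 57 1], head=1, tail=0, size=2
read(): buf=[_ _ 1], head=2, tail=0, size=1
write(87): buf=[87 _ 1], head=2, tail=1, size=2
read(): buf=[87 _ _], head=0, tail=1, size=1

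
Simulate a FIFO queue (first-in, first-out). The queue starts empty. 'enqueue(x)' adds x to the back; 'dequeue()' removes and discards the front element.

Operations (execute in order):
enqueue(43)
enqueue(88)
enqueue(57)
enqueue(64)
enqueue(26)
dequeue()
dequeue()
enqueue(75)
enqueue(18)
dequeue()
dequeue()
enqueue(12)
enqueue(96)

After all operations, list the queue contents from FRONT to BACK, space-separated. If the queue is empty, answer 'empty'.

Answer: 26 75 18 12 96

Derivation:
enqueue(43): [43]
enqueue(88): [43, 88]
enqueue(57): [43, 88, 57]
enqueue(64): [43, 88, 57, 64]
enqueue(26): [43, 88, 57, 64, 26]
dequeue(): [88, 57, 64, 26]
dequeue(): [57, 64, 26]
enqueue(75): [57, 64, 26, 75]
enqueue(18): [57, 64, 26, 75, 18]
dequeue(): [64, 26, 75, 18]
dequeue(): [26, 75, 18]
enqueue(12): [26, 75, 18, 12]
enqueue(96): [26, 75, 18, 12, 96]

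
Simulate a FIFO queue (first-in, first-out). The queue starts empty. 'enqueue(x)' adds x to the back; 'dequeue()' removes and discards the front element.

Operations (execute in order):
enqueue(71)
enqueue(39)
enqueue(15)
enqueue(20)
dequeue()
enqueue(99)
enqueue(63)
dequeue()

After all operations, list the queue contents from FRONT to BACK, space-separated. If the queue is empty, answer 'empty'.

Answer: 15 20 99 63

Derivation:
enqueue(71): [71]
enqueue(39): [71, 39]
enqueue(15): [71, 39, 15]
enqueue(20): [71, 39, 15, 20]
dequeue(): [39, 15, 20]
enqueue(99): [39, 15, 20, 99]
enqueue(63): [39, 15, 20, 99, 63]
dequeue(): [15, 20, 99, 63]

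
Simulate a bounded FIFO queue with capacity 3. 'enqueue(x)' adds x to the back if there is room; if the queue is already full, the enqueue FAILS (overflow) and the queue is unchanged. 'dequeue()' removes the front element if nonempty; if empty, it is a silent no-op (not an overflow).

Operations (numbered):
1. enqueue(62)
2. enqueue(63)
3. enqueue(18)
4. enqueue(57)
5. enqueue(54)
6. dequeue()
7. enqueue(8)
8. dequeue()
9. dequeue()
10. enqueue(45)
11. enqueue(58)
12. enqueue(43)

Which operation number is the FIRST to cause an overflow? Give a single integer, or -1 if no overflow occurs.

1. enqueue(62): size=1
2. enqueue(63): size=2
3. enqueue(18): size=3
4. enqueue(57): size=3=cap → OVERFLOW (fail)
5. enqueue(54): size=3=cap → OVERFLOW (fail)
6. dequeue(): size=2
7. enqueue(8): size=3
8. dequeue(): size=2
9. dequeue(): size=1
10. enqueue(45): size=2
11. enqueue(58): size=3
12. enqueue(43): size=3=cap → OVERFLOW (fail)

Answer: 4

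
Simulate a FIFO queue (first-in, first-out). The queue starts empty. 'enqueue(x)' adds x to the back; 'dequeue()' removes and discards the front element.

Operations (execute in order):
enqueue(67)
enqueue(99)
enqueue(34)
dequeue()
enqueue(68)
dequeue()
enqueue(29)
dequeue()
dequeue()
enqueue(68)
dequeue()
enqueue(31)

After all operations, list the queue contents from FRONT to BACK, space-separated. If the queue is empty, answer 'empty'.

Answer: 68 31

Derivation:
enqueue(67): [67]
enqueue(99): [67, 99]
enqueue(34): [67, 99, 34]
dequeue(): [99, 34]
enqueue(68): [99, 34, 68]
dequeue(): [34, 68]
enqueue(29): [34, 68, 29]
dequeue(): [68, 29]
dequeue(): [29]
enqueue(68): [29, 68]
dequeue(): [68]
enqueue(31): [68, 31]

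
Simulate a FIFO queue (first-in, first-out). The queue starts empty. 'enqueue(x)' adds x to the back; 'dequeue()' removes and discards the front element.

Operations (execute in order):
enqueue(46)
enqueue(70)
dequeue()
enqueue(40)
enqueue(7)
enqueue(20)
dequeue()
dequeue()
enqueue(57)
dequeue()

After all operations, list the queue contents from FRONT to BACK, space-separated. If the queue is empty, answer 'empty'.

enqueue(46): [46]
enqueue(70): [46, 70]
dequeue(): [70]
enqueue(40): [70, 40]
enqueue(7): [70, 40, 7]
enqueue(20): [70, 40, 7, 20]
dequeue(): [40, 7, 20]
dequeue(): [7, 20]
enqueue(57): [7, 20, 57]
dequeue(): [20, 57]

Answer: 20 57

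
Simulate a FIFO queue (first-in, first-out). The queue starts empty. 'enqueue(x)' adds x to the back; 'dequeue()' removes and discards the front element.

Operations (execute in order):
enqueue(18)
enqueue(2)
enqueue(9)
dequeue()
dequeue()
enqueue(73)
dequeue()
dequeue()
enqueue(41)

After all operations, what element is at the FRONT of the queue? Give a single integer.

enqueue(18): queue = [18]
enqueue(2): queue = [18, 2]
enqueue(9): queue = [18, 2, 9]
dequeue(): queue = [2, 9]
dequeue(): queue = [9]
enqueue(73): queue = [9, 73]
dequeue(): queue = [73]
dequeue(): queue = []
enqueue(41): queue = [41]

Answer: 41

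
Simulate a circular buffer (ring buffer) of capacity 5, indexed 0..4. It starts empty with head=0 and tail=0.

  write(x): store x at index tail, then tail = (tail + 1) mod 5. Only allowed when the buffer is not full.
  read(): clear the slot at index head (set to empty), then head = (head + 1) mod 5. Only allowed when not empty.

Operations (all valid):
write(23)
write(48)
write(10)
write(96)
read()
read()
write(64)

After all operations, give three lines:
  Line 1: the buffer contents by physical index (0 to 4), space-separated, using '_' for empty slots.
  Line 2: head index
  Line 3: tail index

Answer: _ _ 10 96 64
2
0

Derivation:
write(23): buf=[23 _ _ _ _], head=0, tail=1, size=1
write(48): buf=[23 48 _ _ _], head=0, tail=2, size=2
write(10): buf=[23 48 10 _ _], head=0, tail=3, size=3
write(96): buf=[23 48 10 96 _], head=0, tail=4, size=4
read(): buf=[_ 48 10 96 _], head=1, tail=4, size=3
read(): buf=[_ _ 10 96 _], head=2, tail=4, size=2
write(64): buf=[_ _ 10 96 64], head=2, tail=0, size=3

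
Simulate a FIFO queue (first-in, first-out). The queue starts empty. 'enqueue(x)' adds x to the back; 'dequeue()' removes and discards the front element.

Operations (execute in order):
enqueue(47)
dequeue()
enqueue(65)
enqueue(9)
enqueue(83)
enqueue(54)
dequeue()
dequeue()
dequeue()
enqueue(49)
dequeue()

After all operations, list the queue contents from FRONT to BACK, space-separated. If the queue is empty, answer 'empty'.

Answer: 49

Derivation:
enqueue(47): [47]
dequeue(): []
enqueue(65): [65]
enqueue(9): [65, 9]
enqueue(83): [65, 9, 83]
enqueue(54): [65, 9, 83, 54]
dequeue(): [9, 83, 54]
dequeue(): [83, 54]
dequeue(): [54]
enqueue(49): [54, 49]
dequeue(): [49]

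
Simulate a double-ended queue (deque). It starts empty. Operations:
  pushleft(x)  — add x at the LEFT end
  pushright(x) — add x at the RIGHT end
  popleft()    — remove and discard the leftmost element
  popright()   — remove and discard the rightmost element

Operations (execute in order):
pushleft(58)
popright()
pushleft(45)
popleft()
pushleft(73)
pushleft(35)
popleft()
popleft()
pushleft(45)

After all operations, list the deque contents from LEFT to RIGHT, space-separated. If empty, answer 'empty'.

pushleft(58): [58]
popright(): []
pushleft(45): [45]
popleft(): []
pushleft(73): [73]
pushleft(35): [35, 73]
popleft(): [73]
popleft(): []
pushleft(45): [45]

Answer: 45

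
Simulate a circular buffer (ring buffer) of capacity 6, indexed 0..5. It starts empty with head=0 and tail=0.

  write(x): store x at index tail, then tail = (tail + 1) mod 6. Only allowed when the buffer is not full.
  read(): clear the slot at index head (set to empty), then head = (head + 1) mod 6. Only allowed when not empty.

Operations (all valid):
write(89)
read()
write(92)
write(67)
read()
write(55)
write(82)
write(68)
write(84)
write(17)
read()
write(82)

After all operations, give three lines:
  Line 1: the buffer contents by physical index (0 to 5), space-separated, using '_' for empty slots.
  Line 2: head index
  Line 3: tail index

Answer: 84 17 82 55 82 68
3
3

Derivation:
write(89): buf=[89 _ _ _ _ _], head=0, tail=1, size=1
read(): buf=[_ _ _ _ _ _], head=1, tail=1, size=0
write(92): buf=[_ 92 _ _ _ _], head=1, tail=2, size=1
write(67): buf=[_ 92 67 _ _ _], head=1, tail=3, size=2
read(): buf=[_ _ 67 _ _ _], head=2, tail=3, size=1
write(55): buf=[_ _ 67 55 _ _], head=2, tail=4, size=2
write(82): buf=[_ _ 67 55 82 _], head=2, tail=5, size=3
write(68): buf=[_ _ 67 55 82 68], head=2, tail=0, size=4
write(84): buf=[84 _ 67 55 82 68], head=2, tail=1, size=5
write(17): buf=[84 17 67 55 82 68], head=2, tail=2, size=6
read(): buf=[84 17 _ 55 82 68], head=3, tail=2, size=5
write(82): buf=[84 17 82 55 82 68], head=3, tail=3, size=6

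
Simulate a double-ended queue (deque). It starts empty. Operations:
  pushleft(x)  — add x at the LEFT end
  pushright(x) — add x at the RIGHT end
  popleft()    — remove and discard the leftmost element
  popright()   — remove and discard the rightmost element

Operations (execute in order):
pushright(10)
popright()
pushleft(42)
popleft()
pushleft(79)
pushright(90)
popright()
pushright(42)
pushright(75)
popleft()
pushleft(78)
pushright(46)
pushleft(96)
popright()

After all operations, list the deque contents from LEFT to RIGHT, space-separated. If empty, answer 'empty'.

Answer: 96 78 42 75

Derivation:
pushright(10): [10]
popright(): []
pushleft(42): [42]
popleft(): []
pushleft(79): [79]
pushright(90): [79, 90]
popright(): [79]
pushright(42): [79, 42]
pushright(75): [79, 42, 75]
popleft(): [42, 75]
pushleft(78): [78, 42, 75]
pushright(46): [78, 42, 75, 46]
pushleft(96): [96, 78, 42, 75, 46]
popright(): [96, 78, 42, 75]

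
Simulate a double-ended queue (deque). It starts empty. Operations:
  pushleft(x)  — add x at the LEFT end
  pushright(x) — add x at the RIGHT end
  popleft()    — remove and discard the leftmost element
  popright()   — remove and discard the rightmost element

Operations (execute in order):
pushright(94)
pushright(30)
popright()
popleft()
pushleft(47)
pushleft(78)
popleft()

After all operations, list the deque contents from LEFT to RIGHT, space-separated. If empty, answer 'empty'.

pushright(94): [94]
pushright(30): [94, 30]
popright(): [94]
popleft(): []
pushleft(47): [47]
pushleft(78): [78, 47]
popleft(): [47]

Answer: 47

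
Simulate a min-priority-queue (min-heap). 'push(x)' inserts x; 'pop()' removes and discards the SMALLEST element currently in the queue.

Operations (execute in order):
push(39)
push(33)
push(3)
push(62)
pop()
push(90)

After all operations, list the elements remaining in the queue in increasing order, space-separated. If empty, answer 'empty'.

Answer: 33 39 62 90

Derivation:
push(39): heap contents = [39]
push(33): heap contents = [33, 39]
push(3): heap contents = [3, 33, 39]
push(62): heap contents = [3, 33, 39, 62]
pop() → 3: heap contents = [33, 39, 62]
push(90): heap contents = [33, 39, 62, 90]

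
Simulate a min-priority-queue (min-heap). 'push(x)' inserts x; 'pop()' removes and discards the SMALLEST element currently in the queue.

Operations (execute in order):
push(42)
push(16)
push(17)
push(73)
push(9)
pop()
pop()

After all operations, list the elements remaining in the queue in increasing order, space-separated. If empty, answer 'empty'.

push(42): heap contents = [42]
push(16): heap contents = [16, 42]
push(17): heap contents = [16, 17, 42]
push(73): heap contents = [16, 17, 42, 73]
push(9): heap contents = [9, 16, 17, 42, 73]
pop() → 9: heap contents = [16, 17, 42, 73]
pop() → 16: heap contents = [17, 42, 73]

Answer: 17 42 73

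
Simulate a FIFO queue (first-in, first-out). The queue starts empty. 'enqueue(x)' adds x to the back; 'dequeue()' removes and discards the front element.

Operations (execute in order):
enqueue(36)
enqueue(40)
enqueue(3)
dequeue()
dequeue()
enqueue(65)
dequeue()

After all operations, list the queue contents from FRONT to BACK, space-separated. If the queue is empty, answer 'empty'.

enqueue(36): [36]
enqueue(40): [36, 40]
enqueue(3): [36, 40, 3]
dequeue(): [40, 3]
dequeue(): [3]
enqueue(65): [3, 65]
dequeue(): [65]

Answer: 65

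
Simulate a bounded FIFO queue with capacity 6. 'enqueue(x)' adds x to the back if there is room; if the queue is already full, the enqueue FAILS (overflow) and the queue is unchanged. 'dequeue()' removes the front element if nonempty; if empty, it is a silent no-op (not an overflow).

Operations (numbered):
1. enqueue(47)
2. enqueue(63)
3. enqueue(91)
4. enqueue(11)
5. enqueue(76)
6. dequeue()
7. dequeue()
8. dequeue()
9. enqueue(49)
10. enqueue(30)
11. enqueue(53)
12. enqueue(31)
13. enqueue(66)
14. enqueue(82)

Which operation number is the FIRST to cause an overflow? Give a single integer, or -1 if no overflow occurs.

1. enqueue(47): size=1
2. enqueue(63): size=2
3. enqueue(91): size=3
4. enqueue(11): size=4
5. enqueue(76): size=5
6. dequeue(): size=4
7. dequeue(): size=3
8. dequeue(): size=2
9. enqueue(49): size=3
10. enqueue(30): size=4
11. enqueue(53): size=5
12. enqueue(31): size=6
13. enqueue(66): size=6=cap → OVERFLOW (fail)
14. enqueue(82): size=6=cap → OVERFLOW (fail)

Answer: 13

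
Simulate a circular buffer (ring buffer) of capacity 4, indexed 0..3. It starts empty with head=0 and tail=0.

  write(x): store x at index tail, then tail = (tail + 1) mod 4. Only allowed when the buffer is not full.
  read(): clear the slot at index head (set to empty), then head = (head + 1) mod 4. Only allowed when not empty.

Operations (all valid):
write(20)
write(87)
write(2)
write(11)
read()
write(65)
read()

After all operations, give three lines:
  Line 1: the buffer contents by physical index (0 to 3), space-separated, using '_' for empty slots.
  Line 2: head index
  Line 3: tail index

write(20): buf=[20 _ _ _], head=0, tail=1, size=1
write(87): buf=[20 87 _ _], head=0, tail=2, size=2
write(2): buf=[20 87 2 _], head=0, tail=3, size=3
write(11): buf=[20 87 2 11], head=0, tail=0, size=4
read(): buf=[_ 87 2 11], head=1, tail=0, size=3
write(65): buf=[65 87 2 11], head=1, tail=1, size=4
read(): buf=[65 _ 2 11], head=2, tail=1, size=3

Answer: 65 _ 2 11
2
1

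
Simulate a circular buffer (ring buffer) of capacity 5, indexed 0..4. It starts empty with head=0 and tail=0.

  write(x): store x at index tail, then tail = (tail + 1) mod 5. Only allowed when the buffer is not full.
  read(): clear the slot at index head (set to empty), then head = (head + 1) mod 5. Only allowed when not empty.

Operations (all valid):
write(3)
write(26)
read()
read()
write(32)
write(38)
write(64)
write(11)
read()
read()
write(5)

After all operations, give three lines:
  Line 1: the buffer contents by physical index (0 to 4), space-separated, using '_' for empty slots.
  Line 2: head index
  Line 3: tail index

Answer: 11 5 _ _ 64
4
2

Derivation:
write(3): buf=[3 _ _ _ _], head=0, tail=1, size=1
write(26): buf=[3 26 _ _ _], head=0, tail=2, size=2
read(): buf=[_ 26 _ _ _], head=1, tail=2, size=1
read(): buf=[_ _ _ _ _], head=2, tail=2, size=0
write(32): buf=[_ _ 32 _ _], head=2, tail=3, size=1
write(38): buf=[_ _ 32 38 _], head=2, tail=4, size=2
write(64): buf=[_ _ 32 38 64], head=2, tail=0, size=3
write(11): buf=[11 _ 32 38 64], head=2, tail=1, size=4
read(): buf=[11 _ _ 38 64], head=3, tail=1, size=3
read(): buf=[11 _ _ _ 64], head=4, tail=1, size=2
write(5): buf=[11 5 _ _ 64], head=4, tail=2, size=3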